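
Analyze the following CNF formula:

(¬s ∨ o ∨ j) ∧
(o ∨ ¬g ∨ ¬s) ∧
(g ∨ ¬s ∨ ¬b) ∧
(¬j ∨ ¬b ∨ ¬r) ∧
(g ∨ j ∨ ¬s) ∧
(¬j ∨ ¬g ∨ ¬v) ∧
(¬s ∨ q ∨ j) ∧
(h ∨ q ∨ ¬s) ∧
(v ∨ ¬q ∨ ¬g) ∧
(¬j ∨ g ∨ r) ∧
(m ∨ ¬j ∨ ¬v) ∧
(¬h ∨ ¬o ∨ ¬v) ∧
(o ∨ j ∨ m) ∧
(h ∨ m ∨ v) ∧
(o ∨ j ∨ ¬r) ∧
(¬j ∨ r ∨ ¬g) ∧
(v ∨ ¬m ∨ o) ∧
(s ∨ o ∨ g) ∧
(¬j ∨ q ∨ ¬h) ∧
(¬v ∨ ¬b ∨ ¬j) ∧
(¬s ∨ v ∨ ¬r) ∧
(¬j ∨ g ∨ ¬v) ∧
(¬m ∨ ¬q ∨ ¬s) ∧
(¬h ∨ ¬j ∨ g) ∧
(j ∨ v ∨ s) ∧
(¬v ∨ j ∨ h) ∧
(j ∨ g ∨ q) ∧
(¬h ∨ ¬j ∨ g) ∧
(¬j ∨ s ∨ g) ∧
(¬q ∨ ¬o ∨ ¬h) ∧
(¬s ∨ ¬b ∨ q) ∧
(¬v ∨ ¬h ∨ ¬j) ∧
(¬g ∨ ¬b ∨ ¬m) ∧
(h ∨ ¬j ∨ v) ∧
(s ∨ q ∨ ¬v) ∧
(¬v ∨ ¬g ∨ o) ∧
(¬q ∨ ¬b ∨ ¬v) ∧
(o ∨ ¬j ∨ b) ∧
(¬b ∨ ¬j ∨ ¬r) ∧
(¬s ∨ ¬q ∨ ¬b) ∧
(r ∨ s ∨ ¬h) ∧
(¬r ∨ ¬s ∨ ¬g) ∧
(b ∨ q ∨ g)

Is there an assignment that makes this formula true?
No

No, the formula is not satisfiable.

No assignment of truth values to the variables can make all 43 clauses true simultaneously.

The formula is UNSAT (unsatisfiable).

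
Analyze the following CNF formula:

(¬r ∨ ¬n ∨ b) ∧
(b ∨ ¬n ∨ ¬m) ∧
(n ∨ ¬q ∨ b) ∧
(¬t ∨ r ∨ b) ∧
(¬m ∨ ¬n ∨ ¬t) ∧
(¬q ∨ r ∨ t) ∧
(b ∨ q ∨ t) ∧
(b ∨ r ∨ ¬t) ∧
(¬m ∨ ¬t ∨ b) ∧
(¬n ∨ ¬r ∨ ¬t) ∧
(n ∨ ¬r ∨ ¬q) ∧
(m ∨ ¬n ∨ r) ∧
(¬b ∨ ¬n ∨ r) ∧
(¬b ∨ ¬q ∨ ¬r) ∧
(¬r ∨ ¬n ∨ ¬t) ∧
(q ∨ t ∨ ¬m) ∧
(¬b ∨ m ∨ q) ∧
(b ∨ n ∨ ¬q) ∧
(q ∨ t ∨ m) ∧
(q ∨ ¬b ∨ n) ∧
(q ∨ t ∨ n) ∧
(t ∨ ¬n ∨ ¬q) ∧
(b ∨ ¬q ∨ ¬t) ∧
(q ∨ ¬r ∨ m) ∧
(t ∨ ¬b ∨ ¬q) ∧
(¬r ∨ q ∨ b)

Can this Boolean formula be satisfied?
Yes

Yes, the formula is satisfiable.

One satisfying assignment is: r=False, t=True, m=False, b=True, n=False, q=True

Verification: With this assignment, all 26 clauses evaluate to true.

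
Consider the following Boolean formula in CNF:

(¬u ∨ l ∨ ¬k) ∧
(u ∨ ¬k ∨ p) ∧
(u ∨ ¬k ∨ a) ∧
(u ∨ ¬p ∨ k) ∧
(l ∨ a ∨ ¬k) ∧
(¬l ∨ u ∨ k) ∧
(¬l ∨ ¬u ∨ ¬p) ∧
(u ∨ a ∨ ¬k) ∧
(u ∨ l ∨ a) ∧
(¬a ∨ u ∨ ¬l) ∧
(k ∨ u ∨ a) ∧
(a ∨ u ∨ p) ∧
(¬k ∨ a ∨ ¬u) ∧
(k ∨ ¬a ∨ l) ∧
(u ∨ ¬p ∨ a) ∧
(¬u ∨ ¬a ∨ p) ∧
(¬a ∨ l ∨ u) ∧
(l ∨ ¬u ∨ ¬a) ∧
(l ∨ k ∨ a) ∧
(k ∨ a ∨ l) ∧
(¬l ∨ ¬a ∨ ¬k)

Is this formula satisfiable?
Yes

Yes, the formula is satisfiable.

One satisfying assignment is: a=False, u=True, l=True, k=False, p=False

Verification: With this assignment, all 21 clauses evaluate to true.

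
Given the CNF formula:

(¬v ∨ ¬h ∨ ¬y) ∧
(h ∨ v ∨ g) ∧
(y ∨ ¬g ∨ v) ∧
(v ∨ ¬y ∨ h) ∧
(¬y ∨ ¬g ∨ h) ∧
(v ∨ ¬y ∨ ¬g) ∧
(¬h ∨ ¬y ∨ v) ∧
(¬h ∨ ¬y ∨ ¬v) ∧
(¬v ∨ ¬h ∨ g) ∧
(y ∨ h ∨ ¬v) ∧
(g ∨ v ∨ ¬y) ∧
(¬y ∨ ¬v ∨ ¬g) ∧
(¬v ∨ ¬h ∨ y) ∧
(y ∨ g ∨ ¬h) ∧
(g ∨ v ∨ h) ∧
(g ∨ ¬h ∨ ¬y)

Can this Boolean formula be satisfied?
Yes

Yes, the formula is satisfiable.

One satisfying assignment is: v=True, y=True, g=False, h=False

Verification: With this assignment, all 16 clauses evaluate to true.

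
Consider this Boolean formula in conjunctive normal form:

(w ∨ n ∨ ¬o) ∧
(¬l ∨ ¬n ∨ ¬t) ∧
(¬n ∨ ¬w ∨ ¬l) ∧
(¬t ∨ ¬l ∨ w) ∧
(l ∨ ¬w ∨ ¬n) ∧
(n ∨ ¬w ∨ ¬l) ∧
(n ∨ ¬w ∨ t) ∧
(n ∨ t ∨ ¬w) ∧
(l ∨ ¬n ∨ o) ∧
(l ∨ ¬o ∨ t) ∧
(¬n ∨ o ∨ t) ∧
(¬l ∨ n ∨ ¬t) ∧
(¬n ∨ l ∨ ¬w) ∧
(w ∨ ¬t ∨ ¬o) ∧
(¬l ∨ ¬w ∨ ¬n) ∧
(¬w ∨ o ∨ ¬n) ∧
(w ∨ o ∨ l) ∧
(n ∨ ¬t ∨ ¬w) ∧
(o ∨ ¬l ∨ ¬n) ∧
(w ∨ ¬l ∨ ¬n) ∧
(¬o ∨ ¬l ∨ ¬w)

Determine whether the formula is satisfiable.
Yes

Yes, the formula is satisfiable.

One satisfying assignment is: w=False, l=True, n=False, t=False, o=False

Verification: With this assignment, all 21 clauses evaluate to true.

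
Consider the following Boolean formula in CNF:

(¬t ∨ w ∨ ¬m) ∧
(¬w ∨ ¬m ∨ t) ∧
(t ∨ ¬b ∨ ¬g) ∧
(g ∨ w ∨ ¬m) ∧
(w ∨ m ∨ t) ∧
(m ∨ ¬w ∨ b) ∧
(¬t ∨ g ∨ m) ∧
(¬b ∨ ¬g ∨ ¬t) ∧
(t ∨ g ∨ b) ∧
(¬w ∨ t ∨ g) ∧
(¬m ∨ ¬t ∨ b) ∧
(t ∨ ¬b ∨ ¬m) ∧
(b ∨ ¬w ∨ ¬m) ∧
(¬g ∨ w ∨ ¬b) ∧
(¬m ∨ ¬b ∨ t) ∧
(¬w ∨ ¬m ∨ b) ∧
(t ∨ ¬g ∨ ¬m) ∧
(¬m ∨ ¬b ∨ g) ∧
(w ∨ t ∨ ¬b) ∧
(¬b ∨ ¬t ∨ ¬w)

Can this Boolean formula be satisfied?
Yes

Yes, the formula is satisfiable.

One satisfying assignment is: w=False, g=True, t=True, m=False, b=False

Verification: With this assignment, all 20 clauses evaluate to true.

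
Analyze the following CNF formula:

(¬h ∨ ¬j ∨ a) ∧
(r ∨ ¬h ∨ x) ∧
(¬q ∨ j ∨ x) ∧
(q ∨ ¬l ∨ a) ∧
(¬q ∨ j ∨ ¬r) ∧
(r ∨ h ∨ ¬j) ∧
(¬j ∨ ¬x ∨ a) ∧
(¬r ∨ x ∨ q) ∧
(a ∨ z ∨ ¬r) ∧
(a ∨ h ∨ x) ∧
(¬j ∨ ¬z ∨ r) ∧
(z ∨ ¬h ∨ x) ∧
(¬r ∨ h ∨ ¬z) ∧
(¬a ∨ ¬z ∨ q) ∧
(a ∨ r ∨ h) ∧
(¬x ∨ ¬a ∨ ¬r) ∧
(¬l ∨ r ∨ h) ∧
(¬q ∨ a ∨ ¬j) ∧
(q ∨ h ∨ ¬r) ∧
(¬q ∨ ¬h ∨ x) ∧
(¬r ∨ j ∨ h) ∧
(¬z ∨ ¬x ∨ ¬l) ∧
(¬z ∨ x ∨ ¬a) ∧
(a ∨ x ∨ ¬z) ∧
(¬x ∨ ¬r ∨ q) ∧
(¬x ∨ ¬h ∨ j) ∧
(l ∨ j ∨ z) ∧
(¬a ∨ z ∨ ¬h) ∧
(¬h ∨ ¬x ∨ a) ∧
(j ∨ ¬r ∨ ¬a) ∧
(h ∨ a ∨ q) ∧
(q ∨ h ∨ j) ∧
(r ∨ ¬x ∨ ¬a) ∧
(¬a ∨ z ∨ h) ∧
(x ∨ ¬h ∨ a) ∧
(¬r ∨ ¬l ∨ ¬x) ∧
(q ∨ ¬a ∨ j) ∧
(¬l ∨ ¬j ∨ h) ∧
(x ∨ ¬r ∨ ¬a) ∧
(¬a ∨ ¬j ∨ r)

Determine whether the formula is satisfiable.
No

No, the formula is not satisfiable.

No assignment of truth values to the variables can make all 40 clauses true simultaneously.

The formula is UNSAT (unsatisfiable).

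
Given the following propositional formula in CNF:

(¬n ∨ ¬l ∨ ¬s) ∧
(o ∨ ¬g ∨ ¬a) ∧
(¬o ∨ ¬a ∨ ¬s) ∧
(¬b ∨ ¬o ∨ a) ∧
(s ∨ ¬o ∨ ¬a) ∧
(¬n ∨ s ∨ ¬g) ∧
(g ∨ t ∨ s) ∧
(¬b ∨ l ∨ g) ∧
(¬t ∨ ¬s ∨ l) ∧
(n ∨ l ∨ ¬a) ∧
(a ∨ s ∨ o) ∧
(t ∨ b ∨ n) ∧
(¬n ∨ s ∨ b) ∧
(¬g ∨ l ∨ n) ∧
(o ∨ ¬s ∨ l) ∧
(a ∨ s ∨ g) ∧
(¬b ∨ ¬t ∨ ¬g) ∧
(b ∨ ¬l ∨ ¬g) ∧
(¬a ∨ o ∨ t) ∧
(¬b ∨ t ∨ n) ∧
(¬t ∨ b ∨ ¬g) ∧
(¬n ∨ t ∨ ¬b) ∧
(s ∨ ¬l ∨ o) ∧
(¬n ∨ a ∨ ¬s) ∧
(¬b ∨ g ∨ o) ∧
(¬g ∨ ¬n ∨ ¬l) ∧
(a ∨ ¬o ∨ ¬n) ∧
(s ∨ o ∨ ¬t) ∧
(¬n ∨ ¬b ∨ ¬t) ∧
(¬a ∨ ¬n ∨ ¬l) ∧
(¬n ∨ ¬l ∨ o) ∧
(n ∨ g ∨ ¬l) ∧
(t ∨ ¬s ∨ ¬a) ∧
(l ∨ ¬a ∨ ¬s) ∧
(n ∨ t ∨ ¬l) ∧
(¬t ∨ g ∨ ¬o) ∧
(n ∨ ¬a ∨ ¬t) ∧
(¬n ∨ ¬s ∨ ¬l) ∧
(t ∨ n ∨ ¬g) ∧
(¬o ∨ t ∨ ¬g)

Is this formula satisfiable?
No

No, the formula is not satisfiable.

No assignment of truth values to the variables can make all 40 clauses true simultaneously.

The formula is UNSAT (unsatisfiable).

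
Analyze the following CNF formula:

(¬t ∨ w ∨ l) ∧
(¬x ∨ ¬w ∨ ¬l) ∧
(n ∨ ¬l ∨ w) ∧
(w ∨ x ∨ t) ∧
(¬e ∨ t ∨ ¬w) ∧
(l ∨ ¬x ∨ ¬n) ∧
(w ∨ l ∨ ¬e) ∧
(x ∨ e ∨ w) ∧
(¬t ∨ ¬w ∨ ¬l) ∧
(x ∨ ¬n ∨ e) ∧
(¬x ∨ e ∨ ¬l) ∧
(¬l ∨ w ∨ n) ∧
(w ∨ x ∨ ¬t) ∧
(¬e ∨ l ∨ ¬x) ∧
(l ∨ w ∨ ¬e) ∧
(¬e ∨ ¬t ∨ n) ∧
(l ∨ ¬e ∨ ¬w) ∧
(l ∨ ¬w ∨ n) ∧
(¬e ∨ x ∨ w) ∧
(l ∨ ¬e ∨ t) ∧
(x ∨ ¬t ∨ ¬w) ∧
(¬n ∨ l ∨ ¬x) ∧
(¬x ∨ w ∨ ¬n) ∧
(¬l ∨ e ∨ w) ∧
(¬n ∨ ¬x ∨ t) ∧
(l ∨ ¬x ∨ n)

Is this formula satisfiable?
Yes

Yes, the formula is satisfiable.

One satisfying assignment is: l=True, t=False, e=False, n=False, w=True, x=False

Verification: With this assignment, all 26 clauses evaluate to true.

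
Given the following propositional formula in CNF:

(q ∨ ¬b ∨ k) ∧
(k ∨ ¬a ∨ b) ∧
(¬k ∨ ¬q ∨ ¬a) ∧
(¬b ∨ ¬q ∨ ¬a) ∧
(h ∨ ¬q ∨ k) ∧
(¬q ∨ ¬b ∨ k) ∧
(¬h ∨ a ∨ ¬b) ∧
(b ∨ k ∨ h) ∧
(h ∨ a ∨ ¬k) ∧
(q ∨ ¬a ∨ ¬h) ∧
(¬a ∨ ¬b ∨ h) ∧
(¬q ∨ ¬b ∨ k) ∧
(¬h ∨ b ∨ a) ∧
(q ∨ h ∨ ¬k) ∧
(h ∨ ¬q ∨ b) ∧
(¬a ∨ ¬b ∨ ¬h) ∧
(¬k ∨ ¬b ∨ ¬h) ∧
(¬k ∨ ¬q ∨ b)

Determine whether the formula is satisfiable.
No

No, the formula is not satisfiable.

No assignment of truth values to the variables can make all 18 clauses true simultaneously.

The formula is UNSAT (unsatisfiable).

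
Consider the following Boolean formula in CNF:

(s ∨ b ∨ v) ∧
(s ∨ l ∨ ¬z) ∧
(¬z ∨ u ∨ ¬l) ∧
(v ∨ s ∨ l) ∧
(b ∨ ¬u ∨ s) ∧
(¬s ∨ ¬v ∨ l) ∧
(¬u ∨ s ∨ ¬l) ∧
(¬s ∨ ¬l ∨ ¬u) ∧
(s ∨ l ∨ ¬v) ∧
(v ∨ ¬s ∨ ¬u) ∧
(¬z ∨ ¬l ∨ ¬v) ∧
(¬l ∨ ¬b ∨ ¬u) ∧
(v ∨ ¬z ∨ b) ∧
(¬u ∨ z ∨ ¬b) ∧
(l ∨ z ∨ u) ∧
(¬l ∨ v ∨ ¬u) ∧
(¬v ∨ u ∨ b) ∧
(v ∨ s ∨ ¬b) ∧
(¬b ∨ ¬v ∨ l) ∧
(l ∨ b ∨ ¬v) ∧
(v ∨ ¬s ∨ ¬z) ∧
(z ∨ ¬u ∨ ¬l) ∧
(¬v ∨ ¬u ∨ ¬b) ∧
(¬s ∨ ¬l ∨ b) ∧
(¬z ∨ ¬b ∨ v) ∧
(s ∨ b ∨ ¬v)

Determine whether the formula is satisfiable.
Yes

Yes, the formula is satisfiable.

One satisfying assignment is: b=True, u=False, s=True, z=False, v=False, l=True

Verification: With this assignment, all 26 clauses evaluate to true.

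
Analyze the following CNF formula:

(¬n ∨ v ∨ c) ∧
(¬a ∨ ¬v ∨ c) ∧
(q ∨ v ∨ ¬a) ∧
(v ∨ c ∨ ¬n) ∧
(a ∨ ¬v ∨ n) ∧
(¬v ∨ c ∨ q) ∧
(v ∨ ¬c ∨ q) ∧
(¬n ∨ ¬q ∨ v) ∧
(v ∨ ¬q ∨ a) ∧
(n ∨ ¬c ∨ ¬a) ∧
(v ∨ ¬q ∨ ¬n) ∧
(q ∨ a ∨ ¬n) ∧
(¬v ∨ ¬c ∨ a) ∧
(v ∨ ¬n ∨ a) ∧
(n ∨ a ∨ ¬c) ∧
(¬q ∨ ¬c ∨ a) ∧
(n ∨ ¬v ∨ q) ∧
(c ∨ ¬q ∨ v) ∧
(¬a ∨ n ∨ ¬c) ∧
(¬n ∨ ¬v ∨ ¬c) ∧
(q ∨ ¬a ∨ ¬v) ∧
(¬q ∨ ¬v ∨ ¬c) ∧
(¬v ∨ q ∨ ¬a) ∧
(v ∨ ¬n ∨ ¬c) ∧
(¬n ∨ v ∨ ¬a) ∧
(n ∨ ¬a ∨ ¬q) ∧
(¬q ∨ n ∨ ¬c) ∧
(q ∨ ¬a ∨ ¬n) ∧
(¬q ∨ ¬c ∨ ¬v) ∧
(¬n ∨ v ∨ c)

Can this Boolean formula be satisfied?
Yes

Yes, the formula is satisfiable.

One satisfying assignment is: v=False, n=False, c=False, a=False, q=False

Verification: With this assignment, all 30 clauses evaluate to true.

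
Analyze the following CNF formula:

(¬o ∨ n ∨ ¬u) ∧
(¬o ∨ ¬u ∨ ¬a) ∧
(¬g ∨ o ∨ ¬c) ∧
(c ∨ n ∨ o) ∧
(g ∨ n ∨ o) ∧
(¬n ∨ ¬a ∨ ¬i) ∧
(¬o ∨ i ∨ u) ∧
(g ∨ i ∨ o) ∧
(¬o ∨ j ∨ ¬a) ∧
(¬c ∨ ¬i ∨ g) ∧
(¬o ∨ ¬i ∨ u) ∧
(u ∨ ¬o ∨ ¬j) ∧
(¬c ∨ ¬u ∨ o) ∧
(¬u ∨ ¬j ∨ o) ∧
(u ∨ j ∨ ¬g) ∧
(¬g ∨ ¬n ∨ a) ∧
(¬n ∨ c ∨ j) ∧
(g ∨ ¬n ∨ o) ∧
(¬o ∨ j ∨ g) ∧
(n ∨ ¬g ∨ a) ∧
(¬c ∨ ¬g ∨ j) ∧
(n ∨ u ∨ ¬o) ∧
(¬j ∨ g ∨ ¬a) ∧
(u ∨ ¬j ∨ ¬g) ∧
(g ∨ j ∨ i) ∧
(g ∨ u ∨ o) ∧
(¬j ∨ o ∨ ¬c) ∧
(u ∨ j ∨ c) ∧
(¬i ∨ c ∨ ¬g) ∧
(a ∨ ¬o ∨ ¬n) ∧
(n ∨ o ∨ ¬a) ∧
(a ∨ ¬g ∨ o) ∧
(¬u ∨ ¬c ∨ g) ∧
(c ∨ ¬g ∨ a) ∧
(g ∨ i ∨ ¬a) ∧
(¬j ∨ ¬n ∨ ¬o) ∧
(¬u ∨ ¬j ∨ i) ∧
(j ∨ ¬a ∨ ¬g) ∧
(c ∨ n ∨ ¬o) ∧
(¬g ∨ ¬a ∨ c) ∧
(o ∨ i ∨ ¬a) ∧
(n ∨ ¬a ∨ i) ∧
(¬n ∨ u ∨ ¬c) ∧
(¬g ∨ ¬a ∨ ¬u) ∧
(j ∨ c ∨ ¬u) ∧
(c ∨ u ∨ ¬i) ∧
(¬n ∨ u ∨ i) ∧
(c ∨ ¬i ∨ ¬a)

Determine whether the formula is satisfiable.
No

No, the formula is not satisfiable.

No assignment of truth values to the variables can make all 48 clauses true simultaneously.

The formula is UNSAT (unsatisfiable).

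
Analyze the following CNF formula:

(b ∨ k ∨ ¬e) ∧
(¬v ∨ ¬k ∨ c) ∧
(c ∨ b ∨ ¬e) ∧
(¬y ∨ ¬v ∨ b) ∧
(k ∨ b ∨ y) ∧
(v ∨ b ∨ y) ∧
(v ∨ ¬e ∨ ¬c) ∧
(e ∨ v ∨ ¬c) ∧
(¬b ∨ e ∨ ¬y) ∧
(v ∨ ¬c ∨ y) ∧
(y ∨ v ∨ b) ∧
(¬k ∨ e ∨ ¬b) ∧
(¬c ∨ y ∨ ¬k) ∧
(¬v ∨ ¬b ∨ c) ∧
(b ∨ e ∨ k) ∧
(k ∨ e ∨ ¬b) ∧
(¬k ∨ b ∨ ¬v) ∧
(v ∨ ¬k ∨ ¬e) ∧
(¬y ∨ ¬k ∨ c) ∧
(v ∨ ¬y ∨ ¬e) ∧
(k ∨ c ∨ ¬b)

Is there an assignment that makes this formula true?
Yes

Yes, the formula is satisfiable.

One satisfying assignment is: v=True, y=True, k=False, c=True, b=True, e=True

Verification: With this assignment, all 21 clauses evaluate to true.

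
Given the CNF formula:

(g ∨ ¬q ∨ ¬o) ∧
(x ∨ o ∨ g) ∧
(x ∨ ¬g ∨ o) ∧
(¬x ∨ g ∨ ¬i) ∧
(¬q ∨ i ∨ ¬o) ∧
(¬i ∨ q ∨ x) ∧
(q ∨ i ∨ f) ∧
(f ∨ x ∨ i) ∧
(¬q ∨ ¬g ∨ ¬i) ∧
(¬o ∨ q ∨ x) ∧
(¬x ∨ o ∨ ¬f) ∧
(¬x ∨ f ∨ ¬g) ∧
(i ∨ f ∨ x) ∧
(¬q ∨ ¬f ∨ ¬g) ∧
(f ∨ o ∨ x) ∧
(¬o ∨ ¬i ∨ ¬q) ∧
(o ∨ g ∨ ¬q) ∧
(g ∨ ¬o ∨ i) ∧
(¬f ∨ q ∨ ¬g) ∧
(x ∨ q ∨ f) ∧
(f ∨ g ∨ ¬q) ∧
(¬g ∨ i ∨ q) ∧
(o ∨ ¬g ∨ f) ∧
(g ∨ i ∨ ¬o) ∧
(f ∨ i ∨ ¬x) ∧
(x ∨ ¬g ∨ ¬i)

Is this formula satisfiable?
No

No, the formula is not satisfiable.

No assignment of truth values to the variables can make all 26 clauses true simultaneously.

The formula is UNSAT (unsatisfiable).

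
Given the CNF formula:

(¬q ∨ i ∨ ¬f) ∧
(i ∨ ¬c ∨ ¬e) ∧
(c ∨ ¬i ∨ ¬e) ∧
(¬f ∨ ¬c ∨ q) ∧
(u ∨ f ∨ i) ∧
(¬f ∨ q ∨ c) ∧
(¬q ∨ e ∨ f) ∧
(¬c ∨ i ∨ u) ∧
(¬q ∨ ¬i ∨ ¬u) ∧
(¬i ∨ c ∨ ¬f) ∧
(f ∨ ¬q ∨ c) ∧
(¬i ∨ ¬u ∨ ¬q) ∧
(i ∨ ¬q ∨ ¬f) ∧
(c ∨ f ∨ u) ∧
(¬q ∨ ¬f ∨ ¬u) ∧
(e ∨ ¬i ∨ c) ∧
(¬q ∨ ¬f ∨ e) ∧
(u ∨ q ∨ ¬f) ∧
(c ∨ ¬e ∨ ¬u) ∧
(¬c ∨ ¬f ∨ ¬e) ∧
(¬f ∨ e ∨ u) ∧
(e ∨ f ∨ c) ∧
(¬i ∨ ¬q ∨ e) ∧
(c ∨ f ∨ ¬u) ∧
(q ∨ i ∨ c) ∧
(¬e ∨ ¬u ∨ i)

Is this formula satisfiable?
Yes

Yes, the formula is satisfiable.

One satisfying assignment is: i=True, f=False, e=False, q=False, u=False, c=True

Verification: With this assignment, all 26 clauses evaluate to true.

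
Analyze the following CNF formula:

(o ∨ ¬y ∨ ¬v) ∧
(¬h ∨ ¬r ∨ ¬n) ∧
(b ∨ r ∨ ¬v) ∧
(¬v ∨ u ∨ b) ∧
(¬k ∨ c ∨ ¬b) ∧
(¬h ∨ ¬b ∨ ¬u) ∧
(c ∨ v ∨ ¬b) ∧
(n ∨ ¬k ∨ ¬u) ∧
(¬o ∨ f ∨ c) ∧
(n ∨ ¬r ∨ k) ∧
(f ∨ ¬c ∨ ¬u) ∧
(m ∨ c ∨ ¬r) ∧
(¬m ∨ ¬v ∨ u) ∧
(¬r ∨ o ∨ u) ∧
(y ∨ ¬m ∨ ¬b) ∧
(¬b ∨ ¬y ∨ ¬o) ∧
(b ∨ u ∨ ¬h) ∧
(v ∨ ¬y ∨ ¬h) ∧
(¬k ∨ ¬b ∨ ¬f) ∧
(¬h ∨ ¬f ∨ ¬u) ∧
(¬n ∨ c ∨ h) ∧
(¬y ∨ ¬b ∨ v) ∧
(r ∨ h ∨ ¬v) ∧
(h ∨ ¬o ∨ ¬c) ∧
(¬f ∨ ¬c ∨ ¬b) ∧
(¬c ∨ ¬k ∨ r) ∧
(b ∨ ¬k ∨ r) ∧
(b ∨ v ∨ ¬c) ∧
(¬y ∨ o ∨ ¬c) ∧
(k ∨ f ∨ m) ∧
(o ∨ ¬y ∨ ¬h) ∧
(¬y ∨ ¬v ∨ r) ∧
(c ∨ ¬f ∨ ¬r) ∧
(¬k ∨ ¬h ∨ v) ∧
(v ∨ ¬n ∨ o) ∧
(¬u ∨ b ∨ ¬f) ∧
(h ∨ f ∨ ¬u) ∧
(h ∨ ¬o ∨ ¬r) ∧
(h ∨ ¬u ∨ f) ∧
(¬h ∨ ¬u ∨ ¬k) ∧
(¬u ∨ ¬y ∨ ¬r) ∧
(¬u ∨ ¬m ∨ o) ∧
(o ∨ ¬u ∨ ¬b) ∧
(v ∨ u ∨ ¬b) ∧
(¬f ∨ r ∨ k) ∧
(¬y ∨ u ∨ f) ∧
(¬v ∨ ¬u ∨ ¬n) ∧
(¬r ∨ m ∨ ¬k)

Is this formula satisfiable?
Yes

Yes, the formula is satisfiable.

One satisfying assignment is: o=False, n=False, f=False, c=False, b=False, y=False, u=False, k=False, h=False, r=False, v=False, m=True

Verification: With this assignment, all 48 clauses evaluate to true.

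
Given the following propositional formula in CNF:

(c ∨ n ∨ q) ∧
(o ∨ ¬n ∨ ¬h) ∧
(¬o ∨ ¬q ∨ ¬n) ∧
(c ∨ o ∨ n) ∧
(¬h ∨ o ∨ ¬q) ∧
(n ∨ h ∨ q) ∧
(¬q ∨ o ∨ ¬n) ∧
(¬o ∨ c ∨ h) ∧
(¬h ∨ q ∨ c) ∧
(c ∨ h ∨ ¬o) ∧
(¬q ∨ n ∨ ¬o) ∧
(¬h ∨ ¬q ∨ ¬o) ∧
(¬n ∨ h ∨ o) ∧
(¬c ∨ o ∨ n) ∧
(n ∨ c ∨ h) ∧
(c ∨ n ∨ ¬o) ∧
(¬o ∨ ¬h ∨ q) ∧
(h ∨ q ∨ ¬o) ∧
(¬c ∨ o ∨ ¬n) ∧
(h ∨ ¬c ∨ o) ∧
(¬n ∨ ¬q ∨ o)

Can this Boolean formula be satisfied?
No

No, the formula is not satisfiable.

No assignment of truth values to the variables can make all 21 clauses true simultaneously.

The formula is UNSAT (unsatisfiable).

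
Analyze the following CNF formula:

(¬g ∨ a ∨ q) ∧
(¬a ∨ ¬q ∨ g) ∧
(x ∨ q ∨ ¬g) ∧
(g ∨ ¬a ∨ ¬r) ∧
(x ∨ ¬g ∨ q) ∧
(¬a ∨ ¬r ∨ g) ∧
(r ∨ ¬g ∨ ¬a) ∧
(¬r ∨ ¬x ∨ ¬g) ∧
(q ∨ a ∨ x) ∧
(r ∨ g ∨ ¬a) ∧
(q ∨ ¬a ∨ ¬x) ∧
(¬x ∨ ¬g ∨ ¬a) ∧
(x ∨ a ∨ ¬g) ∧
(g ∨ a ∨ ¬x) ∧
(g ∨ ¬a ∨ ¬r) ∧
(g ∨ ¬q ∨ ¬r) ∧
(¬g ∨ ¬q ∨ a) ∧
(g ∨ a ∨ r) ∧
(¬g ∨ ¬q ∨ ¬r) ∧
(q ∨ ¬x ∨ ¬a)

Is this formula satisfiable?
No

No, the formula is not satisfiable.

No assignment of truth values to the variables can make all 20 clauses true simultaneously.

The formula is UNSAT (unsatisfiable).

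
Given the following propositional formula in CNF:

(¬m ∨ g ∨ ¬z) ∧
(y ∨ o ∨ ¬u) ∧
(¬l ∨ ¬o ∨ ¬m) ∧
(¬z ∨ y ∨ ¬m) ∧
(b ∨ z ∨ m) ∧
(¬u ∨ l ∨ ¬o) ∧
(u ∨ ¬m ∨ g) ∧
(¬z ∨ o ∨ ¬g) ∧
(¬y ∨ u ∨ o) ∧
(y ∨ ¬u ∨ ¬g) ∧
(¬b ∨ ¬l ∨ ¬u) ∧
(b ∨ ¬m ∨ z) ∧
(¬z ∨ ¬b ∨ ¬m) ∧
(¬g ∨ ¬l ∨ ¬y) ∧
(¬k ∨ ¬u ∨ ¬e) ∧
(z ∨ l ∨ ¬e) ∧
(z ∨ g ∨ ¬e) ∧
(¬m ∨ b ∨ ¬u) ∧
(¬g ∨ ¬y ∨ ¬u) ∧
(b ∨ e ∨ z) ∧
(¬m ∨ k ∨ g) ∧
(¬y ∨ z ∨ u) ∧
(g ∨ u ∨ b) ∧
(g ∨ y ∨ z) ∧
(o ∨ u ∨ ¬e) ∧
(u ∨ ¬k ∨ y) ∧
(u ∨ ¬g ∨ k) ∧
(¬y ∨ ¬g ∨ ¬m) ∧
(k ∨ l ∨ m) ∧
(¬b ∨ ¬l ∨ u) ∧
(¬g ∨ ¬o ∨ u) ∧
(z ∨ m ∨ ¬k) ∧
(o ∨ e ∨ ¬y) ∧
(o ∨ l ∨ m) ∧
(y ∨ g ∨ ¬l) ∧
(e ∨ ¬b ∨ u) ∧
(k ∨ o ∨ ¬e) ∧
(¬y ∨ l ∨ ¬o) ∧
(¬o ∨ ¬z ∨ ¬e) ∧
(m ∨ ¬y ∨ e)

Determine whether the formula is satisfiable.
No

No, the formula is not satisfiable.

No assignment of truth values to the variables can make all 40 clauses true simultaneously.

The formula is UNSAT (unsatisfiable).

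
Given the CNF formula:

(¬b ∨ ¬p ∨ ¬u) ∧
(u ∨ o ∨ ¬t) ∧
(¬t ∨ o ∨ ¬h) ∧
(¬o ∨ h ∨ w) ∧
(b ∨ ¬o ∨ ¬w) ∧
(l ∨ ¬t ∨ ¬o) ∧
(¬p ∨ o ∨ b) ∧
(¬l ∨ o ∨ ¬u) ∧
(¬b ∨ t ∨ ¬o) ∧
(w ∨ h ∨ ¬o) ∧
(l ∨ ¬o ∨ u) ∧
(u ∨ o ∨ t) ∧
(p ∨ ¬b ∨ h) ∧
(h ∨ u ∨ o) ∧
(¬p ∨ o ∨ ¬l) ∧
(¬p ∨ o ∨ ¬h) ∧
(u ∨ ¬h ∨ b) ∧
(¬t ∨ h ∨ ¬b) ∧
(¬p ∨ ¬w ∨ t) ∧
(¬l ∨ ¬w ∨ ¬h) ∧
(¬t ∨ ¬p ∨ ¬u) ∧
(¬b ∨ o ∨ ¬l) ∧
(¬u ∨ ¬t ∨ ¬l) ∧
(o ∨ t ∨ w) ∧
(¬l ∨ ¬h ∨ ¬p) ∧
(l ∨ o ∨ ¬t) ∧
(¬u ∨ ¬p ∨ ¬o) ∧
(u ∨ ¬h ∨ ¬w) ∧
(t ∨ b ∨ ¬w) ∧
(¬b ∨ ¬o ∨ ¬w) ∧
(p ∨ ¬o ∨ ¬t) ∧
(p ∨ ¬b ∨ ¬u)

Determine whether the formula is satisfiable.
Yes

Yes, the formula is satisfiable.

One satisfying assignment is: h=True, b=False, t=False, w=False, p=False, u=True, l=False, o=True

Verification: With this assignment, all 32 clauses evaluate to true.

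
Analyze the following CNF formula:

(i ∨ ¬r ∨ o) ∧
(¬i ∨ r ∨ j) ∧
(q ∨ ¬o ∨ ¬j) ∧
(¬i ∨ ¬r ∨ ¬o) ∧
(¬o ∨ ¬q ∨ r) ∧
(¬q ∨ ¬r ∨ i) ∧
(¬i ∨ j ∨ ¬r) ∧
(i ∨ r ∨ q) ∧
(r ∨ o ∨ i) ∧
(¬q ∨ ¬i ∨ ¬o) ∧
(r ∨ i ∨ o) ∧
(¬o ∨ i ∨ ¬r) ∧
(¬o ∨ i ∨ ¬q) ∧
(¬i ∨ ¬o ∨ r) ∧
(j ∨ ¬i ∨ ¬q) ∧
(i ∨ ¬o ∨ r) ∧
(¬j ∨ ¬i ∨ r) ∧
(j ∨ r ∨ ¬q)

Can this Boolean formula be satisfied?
Yes

Yes, the formula is satisfiable.

One satisfying assignment is: q=False, j=True, r=True, o=False, i=True

Verification: With this assignment, all 18 clauses evaluate to true.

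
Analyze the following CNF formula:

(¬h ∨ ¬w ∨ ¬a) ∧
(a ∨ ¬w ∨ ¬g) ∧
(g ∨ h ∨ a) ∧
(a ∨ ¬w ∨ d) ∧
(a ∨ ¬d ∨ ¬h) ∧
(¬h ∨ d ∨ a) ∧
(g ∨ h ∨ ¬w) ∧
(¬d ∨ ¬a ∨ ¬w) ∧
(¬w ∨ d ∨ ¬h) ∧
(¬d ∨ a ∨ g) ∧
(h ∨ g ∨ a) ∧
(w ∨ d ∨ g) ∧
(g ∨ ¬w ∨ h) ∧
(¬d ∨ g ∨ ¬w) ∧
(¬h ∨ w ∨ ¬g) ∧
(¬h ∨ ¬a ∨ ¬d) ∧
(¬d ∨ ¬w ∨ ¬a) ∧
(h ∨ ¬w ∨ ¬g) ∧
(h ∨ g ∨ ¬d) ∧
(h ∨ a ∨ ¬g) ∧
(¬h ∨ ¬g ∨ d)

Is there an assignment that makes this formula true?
Yes

Yes, the formula is satisfiable.

One satisfying assignment is: d=False, w=False, h=False, g=True, a=True

Verification: With this assignment, all 21 clauses evaluate to true.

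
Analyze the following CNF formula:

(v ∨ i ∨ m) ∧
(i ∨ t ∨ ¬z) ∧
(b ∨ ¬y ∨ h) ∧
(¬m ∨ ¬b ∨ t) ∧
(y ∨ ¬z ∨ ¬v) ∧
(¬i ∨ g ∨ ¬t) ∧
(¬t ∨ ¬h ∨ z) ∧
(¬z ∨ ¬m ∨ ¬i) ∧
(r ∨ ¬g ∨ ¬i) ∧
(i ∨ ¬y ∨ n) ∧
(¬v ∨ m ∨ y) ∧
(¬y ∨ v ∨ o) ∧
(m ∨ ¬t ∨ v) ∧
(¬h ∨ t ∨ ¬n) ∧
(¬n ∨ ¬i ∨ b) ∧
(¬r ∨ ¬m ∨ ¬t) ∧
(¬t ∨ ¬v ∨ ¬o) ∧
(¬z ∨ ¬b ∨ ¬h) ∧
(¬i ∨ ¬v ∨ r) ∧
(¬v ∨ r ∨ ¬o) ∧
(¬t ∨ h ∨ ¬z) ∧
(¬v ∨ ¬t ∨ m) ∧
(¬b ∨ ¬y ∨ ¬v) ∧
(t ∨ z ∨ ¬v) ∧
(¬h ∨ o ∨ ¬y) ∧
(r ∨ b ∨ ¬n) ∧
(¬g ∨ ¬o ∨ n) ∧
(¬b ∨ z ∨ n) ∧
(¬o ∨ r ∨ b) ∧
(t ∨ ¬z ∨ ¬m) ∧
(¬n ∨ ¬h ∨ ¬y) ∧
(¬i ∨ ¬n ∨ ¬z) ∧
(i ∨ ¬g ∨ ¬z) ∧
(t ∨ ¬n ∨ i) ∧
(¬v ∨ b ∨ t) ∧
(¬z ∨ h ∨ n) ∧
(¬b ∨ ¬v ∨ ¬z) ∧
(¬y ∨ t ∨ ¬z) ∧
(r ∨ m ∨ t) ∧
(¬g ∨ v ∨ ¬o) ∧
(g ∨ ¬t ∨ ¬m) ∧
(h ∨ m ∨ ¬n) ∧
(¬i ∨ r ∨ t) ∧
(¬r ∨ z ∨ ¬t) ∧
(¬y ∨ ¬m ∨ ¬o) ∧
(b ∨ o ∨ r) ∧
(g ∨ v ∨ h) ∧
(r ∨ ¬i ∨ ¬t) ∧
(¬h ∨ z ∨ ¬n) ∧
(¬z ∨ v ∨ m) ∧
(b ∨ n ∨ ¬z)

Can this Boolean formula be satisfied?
Yes

Yes, the formula is satisfiable.

One satisfying assignment is: o=False, m=True, n=True, h=False, t=True, r=False, i=False, g=True, v=False, b=True, y=False, z=False

Verification: With this assignment, all 51 clauses evaluate to true.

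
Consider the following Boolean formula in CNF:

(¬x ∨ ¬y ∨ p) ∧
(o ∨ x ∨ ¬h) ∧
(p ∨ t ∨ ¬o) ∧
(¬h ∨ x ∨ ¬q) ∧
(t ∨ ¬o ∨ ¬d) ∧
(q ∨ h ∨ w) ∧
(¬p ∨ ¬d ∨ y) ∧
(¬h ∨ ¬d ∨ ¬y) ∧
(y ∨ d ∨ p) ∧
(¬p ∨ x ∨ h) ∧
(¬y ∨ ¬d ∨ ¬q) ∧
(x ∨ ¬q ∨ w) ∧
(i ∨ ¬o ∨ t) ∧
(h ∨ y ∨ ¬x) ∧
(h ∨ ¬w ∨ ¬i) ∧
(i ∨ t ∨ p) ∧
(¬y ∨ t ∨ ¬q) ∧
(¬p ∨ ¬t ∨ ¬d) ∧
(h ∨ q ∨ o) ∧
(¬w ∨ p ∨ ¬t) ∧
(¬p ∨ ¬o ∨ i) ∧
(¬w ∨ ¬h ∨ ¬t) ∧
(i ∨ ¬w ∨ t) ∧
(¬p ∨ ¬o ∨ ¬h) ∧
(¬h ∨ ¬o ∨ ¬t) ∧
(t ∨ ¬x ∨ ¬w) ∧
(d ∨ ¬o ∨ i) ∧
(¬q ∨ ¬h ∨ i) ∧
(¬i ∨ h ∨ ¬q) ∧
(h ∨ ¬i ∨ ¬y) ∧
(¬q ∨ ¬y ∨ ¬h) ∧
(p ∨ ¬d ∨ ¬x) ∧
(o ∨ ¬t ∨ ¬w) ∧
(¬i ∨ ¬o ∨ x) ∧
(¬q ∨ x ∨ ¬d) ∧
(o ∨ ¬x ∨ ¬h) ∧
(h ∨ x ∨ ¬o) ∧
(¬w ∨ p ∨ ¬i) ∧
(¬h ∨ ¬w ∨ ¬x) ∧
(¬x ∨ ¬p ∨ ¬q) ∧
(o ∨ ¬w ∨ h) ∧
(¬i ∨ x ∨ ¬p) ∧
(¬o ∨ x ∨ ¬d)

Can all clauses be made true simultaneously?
No

No, the formula is not satisfiable.

No assignment of truth values to the variables can make all 43 clauses true simultaneously.

The formula is UNSAT (unsatisfiable).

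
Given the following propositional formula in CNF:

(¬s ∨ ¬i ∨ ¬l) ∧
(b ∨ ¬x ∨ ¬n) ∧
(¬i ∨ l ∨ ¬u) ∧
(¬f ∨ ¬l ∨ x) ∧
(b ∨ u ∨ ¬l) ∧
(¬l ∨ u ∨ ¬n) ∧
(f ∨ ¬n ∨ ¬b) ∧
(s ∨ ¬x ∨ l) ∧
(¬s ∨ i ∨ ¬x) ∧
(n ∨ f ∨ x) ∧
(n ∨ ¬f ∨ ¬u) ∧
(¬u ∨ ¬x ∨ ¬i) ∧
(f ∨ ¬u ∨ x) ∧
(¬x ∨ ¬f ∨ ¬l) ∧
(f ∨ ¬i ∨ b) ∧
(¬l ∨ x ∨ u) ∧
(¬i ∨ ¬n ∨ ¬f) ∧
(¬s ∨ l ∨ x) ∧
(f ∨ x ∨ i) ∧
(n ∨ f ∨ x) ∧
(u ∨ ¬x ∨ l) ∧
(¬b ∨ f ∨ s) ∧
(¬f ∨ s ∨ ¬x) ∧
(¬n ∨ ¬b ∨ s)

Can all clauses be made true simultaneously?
Yes

Yes, the formula is satisfiable.

One satisfying assignment is: u=True, b=False, i=False, n=False, s=False, x=True, l=True, f=False

Verification: With this assignment, all 24 clauses evaluate to true.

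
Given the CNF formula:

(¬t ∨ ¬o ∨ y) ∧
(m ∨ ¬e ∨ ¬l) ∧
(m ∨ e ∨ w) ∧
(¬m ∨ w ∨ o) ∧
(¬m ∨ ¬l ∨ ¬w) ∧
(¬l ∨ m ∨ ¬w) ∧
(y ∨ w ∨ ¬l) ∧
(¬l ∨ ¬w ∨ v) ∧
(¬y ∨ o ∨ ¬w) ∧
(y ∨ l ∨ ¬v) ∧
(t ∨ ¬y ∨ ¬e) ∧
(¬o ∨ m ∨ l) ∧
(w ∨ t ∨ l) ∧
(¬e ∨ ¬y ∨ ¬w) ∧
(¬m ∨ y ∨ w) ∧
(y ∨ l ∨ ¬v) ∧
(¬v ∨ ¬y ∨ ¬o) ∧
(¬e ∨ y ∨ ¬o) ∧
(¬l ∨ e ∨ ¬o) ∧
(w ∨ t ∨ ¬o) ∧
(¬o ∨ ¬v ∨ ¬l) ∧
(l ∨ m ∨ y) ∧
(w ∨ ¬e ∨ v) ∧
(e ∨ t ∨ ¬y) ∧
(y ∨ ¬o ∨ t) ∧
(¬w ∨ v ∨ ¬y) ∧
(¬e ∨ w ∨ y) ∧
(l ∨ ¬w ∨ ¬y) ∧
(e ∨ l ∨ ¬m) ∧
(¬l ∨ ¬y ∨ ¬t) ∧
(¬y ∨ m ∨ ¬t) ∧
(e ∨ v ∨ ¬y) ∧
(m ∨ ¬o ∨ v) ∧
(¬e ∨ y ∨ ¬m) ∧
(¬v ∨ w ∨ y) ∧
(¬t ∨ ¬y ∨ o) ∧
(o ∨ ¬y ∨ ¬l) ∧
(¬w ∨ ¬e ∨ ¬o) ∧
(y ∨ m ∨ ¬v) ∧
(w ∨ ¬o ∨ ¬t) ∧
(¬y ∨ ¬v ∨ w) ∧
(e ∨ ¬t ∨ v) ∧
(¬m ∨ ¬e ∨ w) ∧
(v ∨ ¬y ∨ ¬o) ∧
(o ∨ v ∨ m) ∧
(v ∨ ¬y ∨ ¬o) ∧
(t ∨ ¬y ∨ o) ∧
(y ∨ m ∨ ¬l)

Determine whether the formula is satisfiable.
No

No, the formula is not satisfiable.

No assignment of truth values to the variables can make all 48 clauses true simultaneously.

The formula is UNSAT (unsatisfiable).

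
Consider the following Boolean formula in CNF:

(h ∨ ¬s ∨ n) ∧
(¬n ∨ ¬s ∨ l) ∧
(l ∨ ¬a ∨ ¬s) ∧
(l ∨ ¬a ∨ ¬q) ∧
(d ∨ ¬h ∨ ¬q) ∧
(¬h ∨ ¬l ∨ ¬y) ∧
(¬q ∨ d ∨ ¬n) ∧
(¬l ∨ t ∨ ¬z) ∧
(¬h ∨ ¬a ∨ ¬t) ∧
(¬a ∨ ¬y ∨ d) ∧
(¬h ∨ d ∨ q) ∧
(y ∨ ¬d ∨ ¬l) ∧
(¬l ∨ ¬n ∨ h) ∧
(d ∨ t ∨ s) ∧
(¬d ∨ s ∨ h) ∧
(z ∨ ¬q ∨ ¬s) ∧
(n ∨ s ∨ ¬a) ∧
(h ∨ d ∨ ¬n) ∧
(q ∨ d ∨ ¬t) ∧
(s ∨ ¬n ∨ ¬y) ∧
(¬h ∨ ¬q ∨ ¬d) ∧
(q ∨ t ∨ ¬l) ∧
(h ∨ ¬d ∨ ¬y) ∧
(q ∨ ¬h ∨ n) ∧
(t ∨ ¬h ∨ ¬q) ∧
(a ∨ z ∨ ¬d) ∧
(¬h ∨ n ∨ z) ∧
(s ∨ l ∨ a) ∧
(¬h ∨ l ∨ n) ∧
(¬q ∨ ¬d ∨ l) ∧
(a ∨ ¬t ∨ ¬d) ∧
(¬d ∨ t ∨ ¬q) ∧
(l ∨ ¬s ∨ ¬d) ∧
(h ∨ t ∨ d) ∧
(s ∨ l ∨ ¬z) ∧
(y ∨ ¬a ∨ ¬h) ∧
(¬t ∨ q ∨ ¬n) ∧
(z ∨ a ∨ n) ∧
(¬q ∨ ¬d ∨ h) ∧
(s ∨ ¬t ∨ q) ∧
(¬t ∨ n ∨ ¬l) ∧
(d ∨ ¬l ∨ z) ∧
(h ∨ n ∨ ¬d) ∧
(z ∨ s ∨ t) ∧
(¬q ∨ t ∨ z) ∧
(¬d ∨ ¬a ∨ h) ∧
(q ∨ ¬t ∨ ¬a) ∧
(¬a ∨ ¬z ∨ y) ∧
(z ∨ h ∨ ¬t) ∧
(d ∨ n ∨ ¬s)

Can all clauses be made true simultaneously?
No

No, the formula is not satisfiable.

No assignment of truth values to the variables can make all 50 clauses true simultaneously.

The formula is UNSAT (unsatisfiable).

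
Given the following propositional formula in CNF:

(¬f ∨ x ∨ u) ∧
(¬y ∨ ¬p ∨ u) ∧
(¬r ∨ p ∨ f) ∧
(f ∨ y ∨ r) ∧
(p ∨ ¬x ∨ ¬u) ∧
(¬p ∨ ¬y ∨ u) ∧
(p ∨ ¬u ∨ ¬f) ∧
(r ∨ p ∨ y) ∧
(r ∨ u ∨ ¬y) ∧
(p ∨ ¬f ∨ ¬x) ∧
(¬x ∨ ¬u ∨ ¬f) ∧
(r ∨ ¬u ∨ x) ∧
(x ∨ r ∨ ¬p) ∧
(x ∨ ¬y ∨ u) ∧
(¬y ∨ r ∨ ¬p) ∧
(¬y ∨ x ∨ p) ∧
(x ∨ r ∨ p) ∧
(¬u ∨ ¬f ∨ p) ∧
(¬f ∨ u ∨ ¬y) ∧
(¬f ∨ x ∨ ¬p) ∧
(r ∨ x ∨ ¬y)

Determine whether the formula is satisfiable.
Yes

Yes, the formula is satisfiable.

One satisfying assignment is: y=False, f=True, p=True, x=True, r=False, u=False

Verification: With this assignment, all 21 clauses evaluate to true.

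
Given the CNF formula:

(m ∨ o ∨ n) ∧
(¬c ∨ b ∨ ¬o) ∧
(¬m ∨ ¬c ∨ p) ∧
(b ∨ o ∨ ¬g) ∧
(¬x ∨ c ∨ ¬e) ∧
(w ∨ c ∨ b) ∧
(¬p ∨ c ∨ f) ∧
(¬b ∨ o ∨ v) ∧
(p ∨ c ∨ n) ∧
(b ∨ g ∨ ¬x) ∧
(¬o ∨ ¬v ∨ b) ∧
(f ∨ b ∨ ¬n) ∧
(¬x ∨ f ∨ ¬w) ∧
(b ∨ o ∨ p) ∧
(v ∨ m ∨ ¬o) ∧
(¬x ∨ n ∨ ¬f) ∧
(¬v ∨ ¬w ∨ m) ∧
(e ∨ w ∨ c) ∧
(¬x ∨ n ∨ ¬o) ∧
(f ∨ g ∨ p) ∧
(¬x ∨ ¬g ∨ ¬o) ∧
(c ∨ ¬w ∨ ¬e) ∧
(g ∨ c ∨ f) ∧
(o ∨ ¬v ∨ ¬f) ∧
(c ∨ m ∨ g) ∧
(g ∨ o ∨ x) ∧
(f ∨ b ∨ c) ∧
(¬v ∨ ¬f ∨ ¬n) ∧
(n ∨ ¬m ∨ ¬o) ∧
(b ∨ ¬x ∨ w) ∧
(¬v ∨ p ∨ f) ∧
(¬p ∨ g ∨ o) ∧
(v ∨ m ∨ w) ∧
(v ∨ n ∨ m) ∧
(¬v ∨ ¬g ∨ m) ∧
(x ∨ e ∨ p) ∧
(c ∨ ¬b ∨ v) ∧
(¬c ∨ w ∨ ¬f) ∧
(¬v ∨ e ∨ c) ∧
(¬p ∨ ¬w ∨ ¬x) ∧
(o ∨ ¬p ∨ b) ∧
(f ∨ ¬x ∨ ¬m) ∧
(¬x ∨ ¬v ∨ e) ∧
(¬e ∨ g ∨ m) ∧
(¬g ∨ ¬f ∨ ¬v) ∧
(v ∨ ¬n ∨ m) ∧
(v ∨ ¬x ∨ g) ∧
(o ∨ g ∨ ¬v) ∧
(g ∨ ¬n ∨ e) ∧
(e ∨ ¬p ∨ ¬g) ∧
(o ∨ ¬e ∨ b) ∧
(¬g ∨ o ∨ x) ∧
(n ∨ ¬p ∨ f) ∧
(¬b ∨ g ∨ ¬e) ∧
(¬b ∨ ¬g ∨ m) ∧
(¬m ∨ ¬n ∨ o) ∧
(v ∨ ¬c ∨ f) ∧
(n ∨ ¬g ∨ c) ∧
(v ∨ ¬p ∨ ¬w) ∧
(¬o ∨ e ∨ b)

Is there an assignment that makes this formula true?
Yes

Yes, the formula is satisfiable.

One satisfying assignment is: x=False, f=False, n=True, w=False, b=True, v=True, o=True, c=True, m=True, g=True, e=True, p=True

Verification: With this assignment, all 60 clauses evaluate to true.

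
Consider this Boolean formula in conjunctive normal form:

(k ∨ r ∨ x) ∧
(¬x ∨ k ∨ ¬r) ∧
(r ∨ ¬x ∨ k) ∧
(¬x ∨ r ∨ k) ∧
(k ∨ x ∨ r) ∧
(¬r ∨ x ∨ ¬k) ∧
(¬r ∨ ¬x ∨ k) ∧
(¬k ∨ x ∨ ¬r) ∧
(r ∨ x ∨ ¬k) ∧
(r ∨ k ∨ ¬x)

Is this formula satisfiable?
Yes

Yes, the formula is satisfiable.

One satisfying assignment is: x=False, r=True, k=False

Verification: With this assignment, all 10 clauses evaluate to true.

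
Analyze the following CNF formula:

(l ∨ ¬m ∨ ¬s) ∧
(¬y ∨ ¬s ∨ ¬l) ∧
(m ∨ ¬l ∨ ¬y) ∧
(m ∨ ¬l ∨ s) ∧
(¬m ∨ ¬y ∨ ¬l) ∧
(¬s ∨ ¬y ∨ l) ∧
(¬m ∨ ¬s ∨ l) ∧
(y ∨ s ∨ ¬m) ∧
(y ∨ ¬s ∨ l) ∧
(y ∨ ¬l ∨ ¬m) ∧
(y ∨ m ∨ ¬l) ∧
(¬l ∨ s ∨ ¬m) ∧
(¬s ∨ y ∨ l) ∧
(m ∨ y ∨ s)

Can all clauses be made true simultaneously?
Yes

Yes, the formula is satisfiable.

One satisfying assignment is: y=True, s=False, l=False, m=True

Verification: With this assignment, all 14 clauses evaluate to true.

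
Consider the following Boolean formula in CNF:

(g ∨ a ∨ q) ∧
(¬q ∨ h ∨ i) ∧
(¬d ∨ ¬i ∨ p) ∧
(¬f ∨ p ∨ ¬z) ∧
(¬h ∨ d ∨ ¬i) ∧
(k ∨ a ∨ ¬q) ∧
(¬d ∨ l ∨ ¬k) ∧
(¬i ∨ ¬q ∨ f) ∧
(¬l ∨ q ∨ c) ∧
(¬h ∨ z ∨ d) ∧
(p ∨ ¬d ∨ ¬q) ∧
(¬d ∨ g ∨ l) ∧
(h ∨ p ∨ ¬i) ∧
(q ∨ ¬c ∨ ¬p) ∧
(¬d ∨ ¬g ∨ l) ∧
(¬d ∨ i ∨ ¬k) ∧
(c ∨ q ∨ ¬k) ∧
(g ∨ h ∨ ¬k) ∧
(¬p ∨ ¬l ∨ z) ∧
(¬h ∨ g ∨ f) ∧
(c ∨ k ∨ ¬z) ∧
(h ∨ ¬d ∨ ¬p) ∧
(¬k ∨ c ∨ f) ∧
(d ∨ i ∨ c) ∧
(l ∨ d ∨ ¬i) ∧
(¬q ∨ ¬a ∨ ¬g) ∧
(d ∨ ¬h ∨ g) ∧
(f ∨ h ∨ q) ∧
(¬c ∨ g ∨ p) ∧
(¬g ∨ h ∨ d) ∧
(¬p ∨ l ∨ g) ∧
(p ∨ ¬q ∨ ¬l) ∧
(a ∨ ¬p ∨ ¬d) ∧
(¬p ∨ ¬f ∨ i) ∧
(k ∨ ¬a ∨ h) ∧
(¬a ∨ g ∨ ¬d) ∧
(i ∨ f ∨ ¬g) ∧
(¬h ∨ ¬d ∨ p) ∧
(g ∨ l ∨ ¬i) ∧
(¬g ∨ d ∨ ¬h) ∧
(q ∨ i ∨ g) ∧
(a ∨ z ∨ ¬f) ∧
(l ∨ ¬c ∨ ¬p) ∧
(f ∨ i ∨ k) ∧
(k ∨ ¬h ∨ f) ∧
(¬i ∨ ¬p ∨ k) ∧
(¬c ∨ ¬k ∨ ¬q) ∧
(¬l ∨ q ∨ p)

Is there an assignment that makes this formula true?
No

No, the formula is not satisfiable.

No assignment of truth values to the variables can make all 48 clauses true simultaneously.

The formula is UNSAT (unsatisfiable).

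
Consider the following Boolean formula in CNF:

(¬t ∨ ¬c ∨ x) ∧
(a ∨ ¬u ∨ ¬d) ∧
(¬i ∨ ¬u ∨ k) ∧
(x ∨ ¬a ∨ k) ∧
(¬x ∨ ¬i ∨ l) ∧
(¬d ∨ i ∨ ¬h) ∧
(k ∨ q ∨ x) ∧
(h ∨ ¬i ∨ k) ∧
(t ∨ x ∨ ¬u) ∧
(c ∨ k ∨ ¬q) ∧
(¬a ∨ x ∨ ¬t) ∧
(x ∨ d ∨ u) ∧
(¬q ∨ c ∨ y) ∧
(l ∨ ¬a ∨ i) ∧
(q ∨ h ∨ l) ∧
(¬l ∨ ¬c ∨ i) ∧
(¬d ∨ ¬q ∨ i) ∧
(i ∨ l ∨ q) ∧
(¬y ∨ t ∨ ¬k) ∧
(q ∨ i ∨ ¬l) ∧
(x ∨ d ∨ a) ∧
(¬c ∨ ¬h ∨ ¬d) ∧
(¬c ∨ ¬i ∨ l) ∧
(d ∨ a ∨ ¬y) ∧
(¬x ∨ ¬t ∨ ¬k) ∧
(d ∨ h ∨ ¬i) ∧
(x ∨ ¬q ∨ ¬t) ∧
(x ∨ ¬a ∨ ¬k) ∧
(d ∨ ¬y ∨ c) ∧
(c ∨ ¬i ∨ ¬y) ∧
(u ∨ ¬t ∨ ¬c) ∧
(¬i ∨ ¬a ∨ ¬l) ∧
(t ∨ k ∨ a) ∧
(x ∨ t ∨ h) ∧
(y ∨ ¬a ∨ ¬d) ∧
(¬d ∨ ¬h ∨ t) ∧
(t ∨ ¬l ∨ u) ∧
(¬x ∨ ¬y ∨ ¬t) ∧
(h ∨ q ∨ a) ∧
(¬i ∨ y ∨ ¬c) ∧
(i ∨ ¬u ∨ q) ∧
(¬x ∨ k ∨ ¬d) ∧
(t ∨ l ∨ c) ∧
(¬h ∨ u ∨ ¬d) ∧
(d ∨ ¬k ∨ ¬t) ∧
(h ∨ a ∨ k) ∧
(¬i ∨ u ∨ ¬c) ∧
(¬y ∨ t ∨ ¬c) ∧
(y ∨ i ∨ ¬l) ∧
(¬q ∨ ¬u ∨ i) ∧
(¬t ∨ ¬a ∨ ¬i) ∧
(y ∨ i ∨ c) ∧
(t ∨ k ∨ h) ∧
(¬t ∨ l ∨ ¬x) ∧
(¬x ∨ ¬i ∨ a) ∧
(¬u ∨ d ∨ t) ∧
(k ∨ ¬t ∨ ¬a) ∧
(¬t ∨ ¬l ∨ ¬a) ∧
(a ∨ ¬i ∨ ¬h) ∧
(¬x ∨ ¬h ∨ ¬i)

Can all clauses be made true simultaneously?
Yes

Yes, the formula is satisfiable.

One satisfying assignment is: d=False, t=False, h=False, q=True, x=True, a=False, i=False, k=True, l=False, c=True, u=False, y=False

Verification: With this assignment, all 60 clauses evaluate to true.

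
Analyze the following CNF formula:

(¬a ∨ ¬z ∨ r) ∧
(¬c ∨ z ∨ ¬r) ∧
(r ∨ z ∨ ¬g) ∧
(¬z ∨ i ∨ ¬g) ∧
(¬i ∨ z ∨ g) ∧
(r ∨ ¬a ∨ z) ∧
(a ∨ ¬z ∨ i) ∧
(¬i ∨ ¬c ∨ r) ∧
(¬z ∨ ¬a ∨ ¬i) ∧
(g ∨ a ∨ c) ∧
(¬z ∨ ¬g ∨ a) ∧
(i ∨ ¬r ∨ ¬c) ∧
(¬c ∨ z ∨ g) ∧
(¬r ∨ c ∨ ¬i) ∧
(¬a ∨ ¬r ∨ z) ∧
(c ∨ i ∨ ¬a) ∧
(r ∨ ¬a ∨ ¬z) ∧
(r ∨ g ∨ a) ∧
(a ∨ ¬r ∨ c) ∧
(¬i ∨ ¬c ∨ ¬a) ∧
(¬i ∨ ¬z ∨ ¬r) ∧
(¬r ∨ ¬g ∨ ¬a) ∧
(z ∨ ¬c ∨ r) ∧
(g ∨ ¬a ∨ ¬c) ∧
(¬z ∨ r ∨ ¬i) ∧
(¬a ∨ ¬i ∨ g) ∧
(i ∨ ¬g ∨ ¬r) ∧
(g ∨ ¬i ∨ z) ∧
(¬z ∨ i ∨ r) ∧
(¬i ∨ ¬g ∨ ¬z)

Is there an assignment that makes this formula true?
No

No, the formula is not satisfiable.

No assignment of truth values to the variables can make all 30 clauses true simultaneously.

The formula is UNSAT (unsatisfiable).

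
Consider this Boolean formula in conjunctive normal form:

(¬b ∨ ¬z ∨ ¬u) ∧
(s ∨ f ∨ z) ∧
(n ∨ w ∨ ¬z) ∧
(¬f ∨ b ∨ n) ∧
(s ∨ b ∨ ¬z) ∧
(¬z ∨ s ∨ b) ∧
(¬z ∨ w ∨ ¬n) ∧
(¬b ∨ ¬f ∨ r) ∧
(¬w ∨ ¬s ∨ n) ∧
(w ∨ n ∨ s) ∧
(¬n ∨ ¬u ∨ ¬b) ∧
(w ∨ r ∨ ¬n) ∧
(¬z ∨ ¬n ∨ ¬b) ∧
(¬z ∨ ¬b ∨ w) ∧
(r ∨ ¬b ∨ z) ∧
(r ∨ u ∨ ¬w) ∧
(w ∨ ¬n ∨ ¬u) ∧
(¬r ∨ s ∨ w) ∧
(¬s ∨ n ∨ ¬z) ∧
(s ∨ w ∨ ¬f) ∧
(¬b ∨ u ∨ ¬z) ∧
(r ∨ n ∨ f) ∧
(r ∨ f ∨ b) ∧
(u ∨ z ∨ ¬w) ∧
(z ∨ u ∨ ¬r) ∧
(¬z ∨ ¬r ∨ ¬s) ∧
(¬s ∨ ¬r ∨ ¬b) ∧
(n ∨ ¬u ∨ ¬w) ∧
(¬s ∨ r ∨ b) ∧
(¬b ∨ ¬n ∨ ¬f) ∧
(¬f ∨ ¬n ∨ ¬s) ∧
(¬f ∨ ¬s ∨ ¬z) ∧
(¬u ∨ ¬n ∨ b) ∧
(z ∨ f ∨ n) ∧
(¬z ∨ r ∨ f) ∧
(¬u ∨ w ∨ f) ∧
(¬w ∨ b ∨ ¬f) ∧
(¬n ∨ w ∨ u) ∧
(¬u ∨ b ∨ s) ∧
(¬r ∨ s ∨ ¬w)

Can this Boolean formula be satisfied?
No

No, the formula is not satisfiable.

No assignment of truth values to the variables can make all 40 clauses true simultaneously.

The formula is UNSAT (unsatisfiable).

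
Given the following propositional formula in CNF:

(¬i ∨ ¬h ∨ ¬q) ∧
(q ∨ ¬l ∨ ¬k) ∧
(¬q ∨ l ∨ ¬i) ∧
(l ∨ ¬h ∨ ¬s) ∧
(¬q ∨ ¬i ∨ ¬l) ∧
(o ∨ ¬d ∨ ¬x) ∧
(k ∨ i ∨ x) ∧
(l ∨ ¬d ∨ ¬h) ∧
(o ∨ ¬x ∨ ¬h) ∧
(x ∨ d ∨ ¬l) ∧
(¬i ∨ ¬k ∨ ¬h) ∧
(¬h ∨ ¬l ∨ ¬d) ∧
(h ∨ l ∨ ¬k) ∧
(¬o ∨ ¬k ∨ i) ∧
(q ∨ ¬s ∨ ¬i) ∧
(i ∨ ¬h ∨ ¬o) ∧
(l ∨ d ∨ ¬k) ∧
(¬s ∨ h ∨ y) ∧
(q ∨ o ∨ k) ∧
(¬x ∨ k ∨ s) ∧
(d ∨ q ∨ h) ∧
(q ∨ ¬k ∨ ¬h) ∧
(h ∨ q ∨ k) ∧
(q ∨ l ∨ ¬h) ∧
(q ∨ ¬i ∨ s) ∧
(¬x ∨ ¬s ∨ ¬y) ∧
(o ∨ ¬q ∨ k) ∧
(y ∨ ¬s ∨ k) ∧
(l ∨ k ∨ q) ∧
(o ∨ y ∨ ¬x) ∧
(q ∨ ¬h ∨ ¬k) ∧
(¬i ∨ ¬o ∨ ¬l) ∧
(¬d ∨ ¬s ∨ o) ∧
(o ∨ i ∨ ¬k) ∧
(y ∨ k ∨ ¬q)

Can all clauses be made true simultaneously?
No

No, the formula is not satisfiable.

No assignment of truth values to the variables can make all 35 clauses true simultaneously.

The formula is UNSAT (unsatisfiable).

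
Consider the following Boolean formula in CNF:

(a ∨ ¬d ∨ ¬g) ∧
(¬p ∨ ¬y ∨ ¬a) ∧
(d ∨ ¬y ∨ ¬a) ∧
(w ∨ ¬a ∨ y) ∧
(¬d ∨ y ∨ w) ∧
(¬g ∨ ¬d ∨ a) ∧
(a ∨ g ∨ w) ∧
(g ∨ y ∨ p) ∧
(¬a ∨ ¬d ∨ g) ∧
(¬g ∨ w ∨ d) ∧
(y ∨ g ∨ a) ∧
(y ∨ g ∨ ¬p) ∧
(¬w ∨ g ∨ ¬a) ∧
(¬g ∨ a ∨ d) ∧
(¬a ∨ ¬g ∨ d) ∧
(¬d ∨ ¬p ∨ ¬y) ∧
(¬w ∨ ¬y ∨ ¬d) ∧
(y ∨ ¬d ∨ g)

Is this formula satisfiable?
Yes

Yes, the formula is satisfiable.

One satisfying assignment is: g=True, w=True, y=False, p=False, a=True, d=True

Verification: With this assignment, all 18 clauses evaluate to true.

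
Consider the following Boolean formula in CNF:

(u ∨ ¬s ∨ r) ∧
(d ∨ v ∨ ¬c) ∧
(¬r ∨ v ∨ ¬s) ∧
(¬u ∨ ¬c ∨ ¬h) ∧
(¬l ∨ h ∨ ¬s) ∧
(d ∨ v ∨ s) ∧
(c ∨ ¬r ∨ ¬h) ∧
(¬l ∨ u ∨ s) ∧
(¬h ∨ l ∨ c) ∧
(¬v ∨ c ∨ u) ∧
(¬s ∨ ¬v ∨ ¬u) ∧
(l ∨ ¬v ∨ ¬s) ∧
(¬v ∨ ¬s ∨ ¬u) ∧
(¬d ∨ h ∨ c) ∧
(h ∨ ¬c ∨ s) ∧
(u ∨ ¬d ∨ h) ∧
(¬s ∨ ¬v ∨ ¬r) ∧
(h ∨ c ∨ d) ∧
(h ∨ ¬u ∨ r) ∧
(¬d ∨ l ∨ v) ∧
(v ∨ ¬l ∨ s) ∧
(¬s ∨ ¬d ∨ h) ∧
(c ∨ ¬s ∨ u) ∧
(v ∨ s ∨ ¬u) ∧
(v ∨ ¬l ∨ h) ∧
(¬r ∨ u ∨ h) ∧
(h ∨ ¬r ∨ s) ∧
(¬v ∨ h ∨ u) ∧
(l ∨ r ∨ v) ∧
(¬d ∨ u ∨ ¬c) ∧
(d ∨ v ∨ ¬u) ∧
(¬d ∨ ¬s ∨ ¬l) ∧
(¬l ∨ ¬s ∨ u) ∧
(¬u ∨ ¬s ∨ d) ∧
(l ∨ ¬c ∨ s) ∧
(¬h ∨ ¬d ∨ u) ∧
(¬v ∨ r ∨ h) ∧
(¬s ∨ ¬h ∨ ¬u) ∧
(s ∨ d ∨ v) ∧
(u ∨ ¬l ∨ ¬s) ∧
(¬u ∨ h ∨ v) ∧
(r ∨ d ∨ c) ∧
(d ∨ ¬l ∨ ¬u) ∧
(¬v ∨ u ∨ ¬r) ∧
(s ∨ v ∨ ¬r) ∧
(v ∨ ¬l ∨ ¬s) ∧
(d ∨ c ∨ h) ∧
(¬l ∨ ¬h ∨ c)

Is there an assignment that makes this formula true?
No

No, the formula is not satisfiable.

No assignment of truth values to the variables can make all 48 clauses true simultaneously.

The formula is UNSAT (unsatisfiable).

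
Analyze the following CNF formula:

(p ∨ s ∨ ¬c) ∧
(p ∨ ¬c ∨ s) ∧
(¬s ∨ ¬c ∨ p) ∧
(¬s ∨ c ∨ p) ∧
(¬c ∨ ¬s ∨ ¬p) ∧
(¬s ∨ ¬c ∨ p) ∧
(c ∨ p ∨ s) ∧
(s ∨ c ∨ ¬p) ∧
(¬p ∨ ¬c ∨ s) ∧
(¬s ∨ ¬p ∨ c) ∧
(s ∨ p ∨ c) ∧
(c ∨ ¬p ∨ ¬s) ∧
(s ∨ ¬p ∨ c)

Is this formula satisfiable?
No

No, the formula is not satisfiable.

No assignment of truth values to the variables can make all 13 clauses true simultaneously.

The formula is UNSAT (unsatisfiable).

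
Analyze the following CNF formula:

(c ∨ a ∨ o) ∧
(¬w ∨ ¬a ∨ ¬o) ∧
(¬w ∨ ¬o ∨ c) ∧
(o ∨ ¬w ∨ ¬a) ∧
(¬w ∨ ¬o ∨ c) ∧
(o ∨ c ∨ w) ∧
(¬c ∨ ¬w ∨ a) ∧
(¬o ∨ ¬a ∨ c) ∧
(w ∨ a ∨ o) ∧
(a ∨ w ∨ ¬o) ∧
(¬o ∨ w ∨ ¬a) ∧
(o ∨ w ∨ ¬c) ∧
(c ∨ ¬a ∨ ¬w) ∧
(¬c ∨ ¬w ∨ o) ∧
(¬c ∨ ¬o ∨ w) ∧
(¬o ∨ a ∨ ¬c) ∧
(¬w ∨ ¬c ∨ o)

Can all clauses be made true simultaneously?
No

No, the formula is not satisfiable.

No assignment of truth values to the variables can make all 17 clauses true simultaneously.

The formula is UNSAT (unsatisfiable).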